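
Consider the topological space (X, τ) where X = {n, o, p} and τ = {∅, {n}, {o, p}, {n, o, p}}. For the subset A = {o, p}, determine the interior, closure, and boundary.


int(A) = {o, p}, cl(A) = {o, p}, ∂A = ∅.

Closed sets in (X, τ) are complements of opens:
  closed(X, τ) = {∅, {n}, {o, p}, {n, o, p}}.
int(A) = ⋃ {U ∈ τ : U ⊆ A}. Opens contained in A: ∅, {o, p}.
Taking the union of these: int(A) = {o, p}.
cl(A) = ⋂ {C closed : A ⊆ C}. Closed sets containing A: {o, p}, {n, o, p}.
Intersecting these: cl(A) = {o, p}.
∂A = cl(A) ∖ int(A) = {o, p} ∖ {o, p} = ∅.


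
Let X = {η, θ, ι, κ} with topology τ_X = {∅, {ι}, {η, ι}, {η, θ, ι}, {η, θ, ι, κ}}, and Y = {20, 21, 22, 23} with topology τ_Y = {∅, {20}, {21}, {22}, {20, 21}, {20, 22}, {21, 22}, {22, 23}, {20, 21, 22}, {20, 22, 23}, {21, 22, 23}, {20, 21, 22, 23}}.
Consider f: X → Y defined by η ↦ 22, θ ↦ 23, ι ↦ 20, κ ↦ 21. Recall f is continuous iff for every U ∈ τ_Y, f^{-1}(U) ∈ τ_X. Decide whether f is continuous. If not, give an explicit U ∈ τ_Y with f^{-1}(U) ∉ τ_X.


f is NOT continuous.

Compute f^{-1}(U) for each U ∈ τ_Y:
  U = ∅: f^{-1}(U) = ∅ ∈ τ_X ✓.
  U = {20}: f^{-1}(U) = {ι} ∈ τ_X ✓.
  U = {21}: f^{-1}(U) = {κ} ∉ τ_X ✗.
  U = {22}: f^{-1}(U) = {η} ∉ τ_X ✗.
  U = {20, 21}: f^{-1}(U) = {ι, κ} ∉ τ_X ✗.
  U = {20, 22}: f^{-1}(U) = {η, ι} ∈ τ_X ✓.
  U = {21, 22}: f^{-1}(U) = {η, κ} ∉ τ_X ✗.
  U = {22, 23}: f^{-1}(U) = {η, θ} ∉ τ_X ✗.
  U = {20, 21, 22}: f^{-1}(U) = {η, ι, κ} ∉ τ_X ✗.
  U = {20, 22, 23}: f^{-1}(U) = {η, θ, ι} ∈ τ_X ✓.
  U = {21, 22, 23}: f^{-1}(U) = {η, θ, κ} ∉ τ_X ✗.
  U = {20, 21, 22, 23}: f^{-1}(U) = {η, θ, ι, κ} ∈ τ_X ✓.
Found U = {21} with f^{-1}(U) = {κ} not in τ_X. Therefore f is NOT continuous.


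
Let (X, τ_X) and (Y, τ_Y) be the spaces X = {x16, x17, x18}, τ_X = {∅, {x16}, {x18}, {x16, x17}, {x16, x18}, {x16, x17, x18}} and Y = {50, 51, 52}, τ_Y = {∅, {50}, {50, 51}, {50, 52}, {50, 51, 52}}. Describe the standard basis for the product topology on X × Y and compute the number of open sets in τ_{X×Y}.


Basis B = {∅ × ∅, {x16} × {50}, {x18} × {50}, {x16} × {50, 51}, {x16} × {50, 52}, {x16, x17} × {50}, {x16, x18} × {50}, {x18} × {50, 51}, {x18} × {50, 52}, {x16} × {50, 51, 52}, {x16, x17, x18} × {50}, {x18} × {50, 51, 52}, {x16, x17} × {50, 51}, {x16, x18} × {50, 51}, {x16, x17} × {50, 52}, {x16, x18} × {50, 52}, {x16, x17} × {50, 51, 52}, {x16, x18} × {50, 51, 52}, {x16, x17, x18} × {50, 51}, {x16, x17, x18} × {50, 52}, {x16, x17, x18} × {50, 51, 52}}; |τ_{X×Y}| = 70.

Enumerate products U × V with U ∈ τ_X, V ∈ τ_Y (deduplicated):
  ∅ × ∅ = {} (∅)
  {x16} × {50} = {(x16,50)}
  {x18} × {50} = {(x18,50)}
  {x16} × {50, 51} = {(x16,50), (x16,51)}
  {x16} × {50, 52} = {(x16,50), (x16,52)}
  {x16, x17} × {50} = {(x16,50), (x17,50)}
  {x16, x18} × {50} = {(x16,50), (x18,50)}
  {x18} × {50, 51} = {(x18,50), (x18,51)}
  {x18} × {50, 52} = {(x18,50), (x18,52)}
  {x16} × {50, 51, 52} = {(x16,50), (x16,51), (x16,52)}
  {x16, x17, x18} × {50} = {(x16,50), (x17,50), (x18,50)}
  {x18} × {50, 51, 52} = {(x18,50), (x18,51), (x18,52)}
  {x16, x17} × {50, 51} = {(x16,50), (x16,51), (x17,50), (x17,51)}
  {x16, x18} × {50, 51} = {(x16,50), (x16,51), (x18,50), (x18,51)}
  {x16, x17} × {50, 52} = {(x16,50), (x16,52), (x17,50), (x17,52)}
  {x16, x18} × {50, 52} = {(x16,50), (x16,52), (x18,50), (x18,52)}
  {x16, x17} × {50, 51, 52} = {(x16,50), (x16,51), (x16,52), (x17,50), (x17,51), (x17,52)}
  {x16, x18} × {50, 51, 52} = {(x16,50), (x16,51), (x16,52), (x18,50), (x18,51), (x18,52)}
  {x16, x17, x18} × {50, 51} = {(x16,50), (x16,51), (x17,50), (x17,51), (x18,50), (x18,51)}
  {x16, x17, x18} × {50, 52} = {(x16,50), (x16,52), (x17,50), (x17,52), (x18,50), (x18,52)}
  {x16, x17, x18} × {50, 51, 52} = {(x16,50), (x16,51), (x16,52), (x17,50), (x17,51), (x17,52), (x18,50), (x18,51), (x18,52)}
These 21 distinct sets form the basis B.
Close under arbitrary unions to get τ_{X×Y}; counting gives |τ_{X×Y}| = 70.


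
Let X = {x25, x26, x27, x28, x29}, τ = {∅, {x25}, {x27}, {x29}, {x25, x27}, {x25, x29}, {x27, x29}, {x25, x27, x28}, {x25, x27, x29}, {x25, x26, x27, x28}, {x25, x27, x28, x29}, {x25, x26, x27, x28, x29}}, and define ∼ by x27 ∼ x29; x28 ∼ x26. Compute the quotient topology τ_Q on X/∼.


X/∼ = {[x25], [x26=x28], [x27=x29]}; |τ_Q| = 5.

Equivalence classes: [x25], [x26=x28], [x27=x29].
Quotient map π: X → X/∼ sends x25 ↦ [x25], x26 ↦ [x26=x28], x27 ↦ [x27=x29], x28 ↦ [x26=x28], x29 ↦ [x27=x29].
For each subset V ⊆ X/∼, compute π^{-1}(V) ⊆ X and check whether π^{-1}(V) ∈ τ. V is open in τ_Q iff π^{-1}(V) ∈ τ.
  V = {}: π^{-1}(V) = ∅ ∈ τ ✓.
  V = {[x25]}: π^{-1}(V) = {x25} ∈ τ ✓.
  V = {[x26=x28]}: π^{-1}(V) = {x26, x28} ∉ τ ✗.
  V = {[x25], [x26=x28]}: π^{-1}(V) = {x25, x26, x28} ∉ τ ✗.
  V = {[x27=x29]}: π^{-1}(V) = {x27, x29} ∈ τ ✓.
  V = {[x25], [x27=x29]}: π^{-1}(V) = {x25, x27, x29} ∈ τ ✓.
  V = {[x26=x28], [x27=x29]}: π^{-1}(V) = {x26, x27, x28, x29} ∉ τ ✗.
  V = {[x25], [x26=x28], [x27=x29]}: π^{-1}(V) = {x25, x26, x27, x28, x29} ∈ τ ✓.
Open sets in the quotient: τ_Q = {{}, {[x25]}, {[x27=x29]}, {[x25], [x27=x29]}, {[x25], [x26=x28], [x27=x29]}} (5 elements).


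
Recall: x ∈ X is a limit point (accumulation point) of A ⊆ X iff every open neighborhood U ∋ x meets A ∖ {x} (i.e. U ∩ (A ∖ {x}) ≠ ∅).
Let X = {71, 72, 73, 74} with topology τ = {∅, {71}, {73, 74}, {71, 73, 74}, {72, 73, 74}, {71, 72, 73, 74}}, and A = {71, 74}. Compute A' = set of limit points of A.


A' = {72, 73}

For each x ∈ X, list the open sets U ∈ τ with x ∈ U, then check whether U ∩ (A ∖ {x}) ≠ ∅ for every such U.
  x = 71: open {71} ∋ x has {71} ∩ (A ∖ {71}) = ∅, so x is NOT a limit point.
  x = 72: opens ∋ x are {72, 73, 74}, {71, 72, 73, 74}; each meets A ∖ {72}, so x IS a limit point.
  x = 73: opens ∋ x are {73, 74}, {71, 73, 74}, {72, 73, 74}, {71, 72, 73, 74}; each meets A ∖ {73}, so x IS a limit point.
  x = 74: open {73, 74} ∋ x has {73, 74} ∩ (A ∖ {74}) = ∅, so x is NOT a limit point.
Collecting: A' = {72, 73}.


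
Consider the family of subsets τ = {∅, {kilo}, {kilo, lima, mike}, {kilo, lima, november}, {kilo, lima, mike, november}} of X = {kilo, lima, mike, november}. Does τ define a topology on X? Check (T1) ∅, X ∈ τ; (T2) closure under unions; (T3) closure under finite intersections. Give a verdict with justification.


τ is NOT a topology on X.

Axiom (T1): ∅ ∈ τ? Yes; X ∈ τ? Yes.
Axiom (T2/T3): check pairwise unions and intersections of members of τ.
Counterexample for (T3): {kilo, lima, mike} ∩ {kilo, lima, november} = {kilo, lima} ∉ τ. Therefore τ is NOT a topology.


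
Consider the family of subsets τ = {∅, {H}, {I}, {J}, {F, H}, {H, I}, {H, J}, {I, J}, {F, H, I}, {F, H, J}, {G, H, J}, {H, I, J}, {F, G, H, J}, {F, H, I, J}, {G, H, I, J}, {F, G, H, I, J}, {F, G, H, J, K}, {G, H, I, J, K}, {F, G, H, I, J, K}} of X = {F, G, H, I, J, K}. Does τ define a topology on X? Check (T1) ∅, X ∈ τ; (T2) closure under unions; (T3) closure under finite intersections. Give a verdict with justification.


τ is NOT a topology on X.

Axiom (T1): ∅ ∈ τ? Yes; X ∈ τ? Yes.
Axiom (T2/T3): check pairwise unions and intersections of members of τ.
Counterexample for (T3): {F, G, H, J, K} ∩ {G, H, I, J, K} = {G, H, J, K} ∉ τ. Therefore τ is NOT a topology.


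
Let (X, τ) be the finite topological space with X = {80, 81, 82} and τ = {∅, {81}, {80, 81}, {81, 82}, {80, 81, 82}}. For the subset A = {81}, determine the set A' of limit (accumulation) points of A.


A' = {80, 82}

For each x ∈ X, list the open sets U ∈ τ with x ∈ U, then check whether U ∩ (A ∖ {x}) ≠ ∅ for every such U.
  x = 80: opens ∋ x are {80, 81}, {80, 81, 82}; each meets A ∖ {80}, so x IS a limit point.
  x = 81: open {81} ∋ x has {81} ∩ (A ∖ {81}) = ∅, so x is NOT a limit point.
  x = 82: opens ∋ x are {81, 82}, {80, 81, 82}; each meets A ∖ {82}, so x IS a limit point.
Collecting: A' = {80, 82}.


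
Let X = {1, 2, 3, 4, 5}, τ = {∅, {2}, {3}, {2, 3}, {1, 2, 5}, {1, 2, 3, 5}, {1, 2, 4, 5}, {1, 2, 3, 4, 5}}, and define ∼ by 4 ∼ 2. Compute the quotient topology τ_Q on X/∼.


X/∼ = {[1], [2=4], [3], [5]}; |τ_Q| = 4.

Equivalence classes: [1], [2=4], [3], [5].
Quotient map π: X → X/∼ sends 1 ↦ [1], 2 ↦ [2=4], 3 ↦ [3], 4 ↦ [2=4], 5 ↦ [5].
For each subset V ⊆ X/∼, compute π^{-1}(V) ⊆ X and check whether π^{-1}(V) ∈ τ. V is open in τ_Q iff π^{-1}(V) ∈ τ.
  V = {}: π^{-1}(V) = ∅ ∈ τ ✓.
  V = {[1]}: π^{-1}(V) = {1} ∉ τ ✗.
  V = {[2=4]}: π^{-1}(V) = {2, 4} ∉ τ ✗.
  V = {[1], [2=4]}: π^{-1}(V) = {1, 2, 4} ∉ τ ✗.
  V = {[3]}: π^{-1}(V) = {3} ∈ τ ✓.
  V = {[1], [3]}: π^{-1}(V) = {1, 3} ∉ τ ✗.
  V = {[2=4], [3]}: π^{-1}(V) = {2, 3, 4} ∉ τ ✗.
  V = {[1], [2=4], [3]}: π^{-1}(V) = {1, 2, 3, 4} ∉ τ ✗.
  V = {[5]}: π^{-1}(V) = {5} ∉ τ ✗.
  V = {[1], [5]}: π^{-1}(V) = {1, 5} ∉ τ ✗.
  V = {[2=4], [5]}: π^{-1}(V) = {2, 4, 5} ∉ τ ✗.
  V = {[1], [2=4], [5]}: π^{-1}(V) = {1, 2, 4, 5} ∈ τ ✓.
  V = {[3], [5]}: π^{-1}(V) = {3, 5} ∉ τ ✗.
  V = {[1], [3], [5]}: π^{-1}(V) = {1, 3, 5} ∉ τ ✗.
  V = {[2=4], [3], [5]}: π^{-1}(V) = {2, 3, 4, 5} ∉ τ ✗.
  V = {[1], [2=4], [3], [5]}: π^{-1}(V) = {1, 2, 3, 4, 5} ∈ τ ✓.
Open sets in the quotient: τ_Q = {{}, {[3]}, {[1], [2=4], [5]}, {[1], [2=4], [3], [5]}} (4 elements).


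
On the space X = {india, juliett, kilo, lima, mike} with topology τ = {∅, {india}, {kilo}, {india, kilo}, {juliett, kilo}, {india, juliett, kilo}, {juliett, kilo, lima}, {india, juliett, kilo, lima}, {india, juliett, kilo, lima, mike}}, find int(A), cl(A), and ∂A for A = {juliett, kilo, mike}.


int(A) = {juliett, kilo}, cl(A) = {juliett, kilo, lima, mike}, ∂A = {lima, mike}.

Closed sets in (X, τ) are complements of opens:
  closed(X, τ) = {∅, {mike}, {india, mike}, {lima, mike}, {india, lima, mike}, {juliett, lima, mike}, {india, juliett, lima, mike}, {juliett, kilo, lima, mike}, {india, juliett, kilo, lima, mike}}.
int(A) = ⋃ {U ∈ τ : U ⊆ A}. Opens contained in A: ∅, {kilo}, {juliett, kilo}.
Taking the union of these: int(A) = {juliett, kilo}.
cl(A) = ⋂ {C closed : A ⊆ C}. Closed sets containing A: {juliett, kilo, lima, mike}, {india, juliett, kilo, lima, mike}.
Intersecting these: cl(A) = {juliett, kilo, lima, mike}.
∂A = cl(A) ∖ int(A) = {juliett, kilo, lima, mike} ∖ {juliett, kilo} = {lima, mike}.


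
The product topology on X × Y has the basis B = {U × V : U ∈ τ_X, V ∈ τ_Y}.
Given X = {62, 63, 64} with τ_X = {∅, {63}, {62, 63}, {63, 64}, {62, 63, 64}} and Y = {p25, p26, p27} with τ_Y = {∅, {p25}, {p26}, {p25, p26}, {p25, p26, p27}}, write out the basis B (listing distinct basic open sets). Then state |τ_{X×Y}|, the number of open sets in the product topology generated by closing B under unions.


Basis B = {∅ × ∅, {63} × {p25}, {63} × {p26}, {62, 63} × {p25}, {62, 63} × {p26}, {63} × {p25, p26}, {63, 64} × {p25}, {63, 64} × {p26}, {62, 63, 64} × {p25}, {62, 63, 64} × {p26}, {63} × {p25, p26, p27}, {62, 63} × {p25, p26}, {63, 64} × {p25, p26}, {62, 63} × {p25, p26, p27}, {62, 63, 64} × {p25, p26}, {63, 64} × {p25, p26, p27}, {62, 63, 64} × {p25, p26, p27}}; |τ_{X×Y}| = 50.

Enumerate products U × V with U ∈ τ_X, V ∈ τ_Y (deduplicated):
  ∅ × ∅ = {} (∅)
  {63} × {p25} = {(63,p25)}
  {63} × {p26} = {(63,p26)}
  {62, 63} × {p25} = {(62,p25), (63,p25)}
  {62, 63} × {p26} = {(62,p26), (63,p26)}
  {63} × {p25, p26} = {(63,p25), (63,p26)}
  {63, 64} × {p25} = {(63,p25), (64,p25)}
  {63, 64} × {p26} = {(63,p26), (64,p26)}
  {62, 63, 64} × {p25} = {(62,p25), (63,p25), (64,p25)}
  {62, 63, 64} × {p26} = {(62,p26), (63,p26), (64,p26)}
  {63} × {p25, p26, p27} = {(63,p25), (63,p26), (63,p27)}
  {62, 63} × {p25, p26} = {(62,p25), (62,p26), (63,p25), (63,p26)}
  {63, 64} × {p25, p26} = {(63,p25), (63,p26), (64,p25), (64,p26)}
  {62, 63} × {p25, p26, p27} = {(62,p25), (62,p26), (62,p27), (63,p25), (63,p26), (63,p27)}
  {62, 63, 64} × {p25, p26} = {(62,p25), (62,p26), (63,p25), (63,p26), (64,p25), (64,p26)}
  {63, 64} × {p25, p26, p27} = {(63,p25), (63,p26), (63,p27), (64,p25), (64,p26), (64,p27)}
  {62, 63, 64} × {p25, p26, p27} = {(62,p25), (62,p26), (62,p27), (63,p25), (63,p26), (63,p27), (64,p25), (64,p26), (64,p27)}
These 17 distinct sets form the basis B.
Close under arbitrary unions to get τ_{X×Y}; counting gives |τ_{X×Y}| = 50.


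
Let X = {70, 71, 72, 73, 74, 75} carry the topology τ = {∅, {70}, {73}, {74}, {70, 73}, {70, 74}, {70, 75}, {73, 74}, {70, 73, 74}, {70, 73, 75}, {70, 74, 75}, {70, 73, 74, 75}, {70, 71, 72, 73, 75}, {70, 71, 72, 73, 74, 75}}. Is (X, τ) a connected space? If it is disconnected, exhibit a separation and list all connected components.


(X, τ) is disconnected; components = [{74}, {70, 71, 72, 73, 75}].

Find clopen sets (U ∈ τ with X ∖ U ∈ τ):
  U = ∅, X ∖ U = {70, 71, 72, 73, 74, 75} — both open, so U is clopen.
  U = {74}, X ∖ U = {70, 71, 72, 73, 75} — both open, so U is clopen.
  U = {70, 71, 72, 73, 75}, X ∖ U = {74} — both open, so U is clopen.
  U = {70, 71, 72, 73, 74, 75}, X ∖ U = ∅ — both open, so U is clopen.
Nontrivial clopen(s) exist: e.g. {74}. So (X, τ) is disconnected.
Compute connected components by grouping points that agree on all clopens:
  component: {74}
  component: {70, 71, 72, 73, 75}


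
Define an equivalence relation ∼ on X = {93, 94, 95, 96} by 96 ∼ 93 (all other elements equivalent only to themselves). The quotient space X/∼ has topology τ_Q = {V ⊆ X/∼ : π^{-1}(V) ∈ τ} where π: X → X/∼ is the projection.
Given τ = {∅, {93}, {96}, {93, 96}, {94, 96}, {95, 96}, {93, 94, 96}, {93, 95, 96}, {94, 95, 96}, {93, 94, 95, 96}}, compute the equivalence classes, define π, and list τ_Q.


X/∼ = {[93=96], [94], [95]}; |τ_Q| = 5.

Equivalence classes: [93=96], [94], [95].
Quotient map π: X → X/∼ sends 93 ↦ [93=96], 94 ↦ [94], 95 ↦ [95], 96 ↦ [93=96].
For each subset V ⊆ X/∼, compute π^{-1}(V) ⊆ X and check whether π^{-1}(V) ∈ τ. V is open in τ_Q iff π^{-1}(V) ∈ τ.
  V = {}: π^{-1}(V) = ∅ ∈ τ ✓.
  V = {[93=96]}: π^{-1}(V) = {93, 96} ∈ τ ✓.
  V = {[94]}: π^{-1}(V) = {94} ∉ τ ✗.
  V = {[93=96], [94]}: π^{-1}(V) = {93, 94, 96} ∈ τ ✓.
  V = {[95]}: π^{-1}(V) = {95} ∉ τ ✗.
  V = {[93=96], [95]}: π^{-1}(V) = {93, 95, 96} ∈ τ ✓.
  V = {[94], [95]}: π^{-1}(V) = {94, 95} ∉ τ ✗.
  V = {[93=96], [94], [95]}: π^{-1}(V) = {93, 94, 95, 96} ∈ τ ✓.
Open sets in the quotient: τ_Q = {{}, {[93=96]}, {[93=96], [94]}, {[93=96], [95]}, {[93=96], [94], [95]}} (5 elements).


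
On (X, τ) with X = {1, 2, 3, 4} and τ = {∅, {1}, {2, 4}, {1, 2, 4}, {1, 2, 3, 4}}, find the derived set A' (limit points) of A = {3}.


A' = ∅

For each x ∈ X, list the open sets U ∈ τ with x ∈ U, then check whether U ∩ (A ∖ {x}) ≠ ∅ for every such U.
  x = 1: open {1} ∋ x has {1} ∩ (A ∖ {1}) = ∅, so x is NOT a limit point.
  x = 2: open {2, 4} ∋ x has {2, 4} ∩ (A ∖ {2}) = ∅, so x is NOT a limit point.
  x = 3: open {1, 2, 3, 4} ∋ x has {1, 2, 3, 4} ∩ (A ∖ {3}) = ∅, so x is NOT a limit point.
  x = 4: open {2, 4} ∋ x has {2, 4} ∩ (A ∖ {4}) = ∅, so x is NOT a limit point.
Collecting: A' = ∅.


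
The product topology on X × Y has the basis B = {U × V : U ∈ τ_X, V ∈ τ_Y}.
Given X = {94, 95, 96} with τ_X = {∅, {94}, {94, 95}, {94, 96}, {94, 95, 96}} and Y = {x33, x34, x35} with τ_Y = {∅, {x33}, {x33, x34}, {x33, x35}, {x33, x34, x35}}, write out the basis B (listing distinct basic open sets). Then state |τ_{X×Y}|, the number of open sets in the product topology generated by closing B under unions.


Basis B = {∅ × ∅, {94} × {x33}, {94} × {x33, x34}, {94} × {x33, x35}, {94, 95} × {x33}, {94, 96} × {x33}, {94} × {x33, x34, x35}, {94, 95, 96} × {x33}, {94, 95} × {x33, x34}, {94, 96} × {x33, x34}, {94, 95} × {x33, x35}, {94, 96} × {x33, x35}, {94, 95} × {x33, x34, x35}, {94, 96} × {x33, x34, x35}, {94, 95, 96} × {x33, x34}, {94, 95, 96} × {x33, x35}, {94, 95, 96} × {x33, x34, x35}}; |τ_{X×Y}| = 48.

Enumerate products U × V with U ∈ τ_X, V ∈ τ_Y (deduplicated):
  ∅ × ∅ = {} (∅)
  {94} × {x33} = {(94,x33)}
  {94} × {x33, x34} = {(94,x33), (94,x34)}
  {94} × {x33, x35} = {(94,x33), (94,x35)}
  {94, 95} × {x33} = {(94,x33), (95,x33)}
  {94, 96} × {x33} = {(94,x33), (96,x33)}
  {94} × {x33, x34, x35} = {(94,x33), (94,x34), (94,x35)}
  {94, 95, 96} × {x33} = {(94,x33), (95,x33), (96,x33)}
  {94, 95} × {x33, x34} = {(94,x33), (94,x34), (95,x33), (95,x34)}
  {94, 96} × {x33, x34} = {(94,x33), (94,x34), (96,x33), (96,x34)}
  {94, 95} × {x33, x35} = {(94,x33), (94,x35), (95,x33), (95,x35)}
  {94, 96} × {x33, x35} = {(94,x33), (94,x35), (96,x33), (96,x35)}
  {94, 95} × {x33, x34, x35} = {(94,x33), (94,x34), (94,x35), (95,x33), (95,x34), (95,x35)}
  {94, 96} × {x33, x34, x35} = {(94,x33), (94,x34), (94,x35), (96,x33), (96,x34), (96,x35)}
  {94, 95, 96} × {x33, x34} = {(94,x33), (94,x34), (95,x33), (95,x34), (96,x33), (96,x34)}
  {94, 95, 96} × {x33, x35} = {(94,x33), (94,x35), (95,x33), (95,x35), (96,x33), (96,x35)}
  {94, 95, 96} × {x33, x34, x35} = {(94,x33), (94,x34), (94,x35), (95,x33), (95,x34), (95,x35), (96,x33), (96,x34), (96,x35)}
These 17 distinct sets form the basis B.
Close under arbitrary unions to get τ_{X×Y}; counting gives |τ_{X×Y}| = 48.


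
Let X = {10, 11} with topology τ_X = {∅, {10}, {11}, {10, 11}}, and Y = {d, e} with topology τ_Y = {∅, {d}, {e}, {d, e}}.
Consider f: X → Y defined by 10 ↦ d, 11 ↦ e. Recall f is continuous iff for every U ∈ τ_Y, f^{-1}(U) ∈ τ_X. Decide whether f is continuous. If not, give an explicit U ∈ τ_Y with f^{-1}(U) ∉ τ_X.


f IS continuous.

Compute f^{-1}(U) for each U ∈ τ_Y:
  U = ∅: f^{-1}(U) = ∅ ∈ τ_X ✓.
  U = {d}: f^{-1}(U) = {10} ∈ τ_X ✓.
  U = {e}: f^{-1}(U) = {11} ∈ τ_X ✓.
  U = {d, e}: f^{-1}(U) = {10, 11} ∈ τ_X ✓.
Every preimage lies in τ_X, so f IS continuous.


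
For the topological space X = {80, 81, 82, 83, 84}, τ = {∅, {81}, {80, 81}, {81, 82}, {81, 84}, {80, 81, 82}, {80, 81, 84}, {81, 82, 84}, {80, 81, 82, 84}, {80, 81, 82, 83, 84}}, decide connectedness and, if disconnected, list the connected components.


(X, τ) is connected.

Find clopen sets (U ∈ τ with X ∖ U ∈ τ):
  U = ∅, X ∖ U = {80, 81, 82, 83, 84} — both open, so U is clopen.
  U = {80, 81, 82, 83, 84}, X ∖ U = ∅ — both open, so U is clopen.
Only trivial clopens (∅ and X) exist, so (X, τ) is connected.
Compute connected components by grouping points that agree on all clopens:
  component: {80, 81, 82, 83, 84}


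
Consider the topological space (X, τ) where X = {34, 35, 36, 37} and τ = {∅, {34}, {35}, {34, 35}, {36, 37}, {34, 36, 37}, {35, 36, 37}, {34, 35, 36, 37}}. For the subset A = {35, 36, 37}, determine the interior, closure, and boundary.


int(A) = {35, 36, 37}, cl(A) = {35, 36, 37}, ∂A = ∅.

Closed sets in (X, τ) are complements of opens:
  closed(X, τ) = {∅, {34}, {35}, {34, 35}, {36, 37}, {34, 36, 37}, {35, 36, 37}, {34, 35, 36, 37}}.
int(A) = ⋃ {U ∈ τ : U ⊆ A}. Opens contained in A: ∅, {35}, {36, 37}, {35, 36, 37}.
Taking the union of these: int(A) = {35, 36, 37}.
cl(A) = ⋂ {C closed : A ⊆ C}. Closed sets containing A: {35, 36, 37}, {34, 35, 36, 37}.
Intersecting these: cl(A) = {35, 36, 37}.
∂A = cl(A) ∖ int(A) = {35, 36, 37} ∖ {35, 36, 37} = ∅.


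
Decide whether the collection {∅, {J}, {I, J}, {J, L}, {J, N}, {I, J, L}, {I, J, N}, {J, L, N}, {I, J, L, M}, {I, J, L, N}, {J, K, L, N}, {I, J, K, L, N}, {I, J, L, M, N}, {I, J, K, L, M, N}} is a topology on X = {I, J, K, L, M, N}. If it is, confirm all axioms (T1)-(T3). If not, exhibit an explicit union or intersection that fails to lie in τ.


τ IS a topology on X.

Axiom (T1): ∅ ∈ τ? Yes; X ∈ τ? Yes.
Axiom (T2/T3): check pairwise unions and intersections of members of τ.
All pairwise intersections and unions checked — each lies in τ. Therefore τ satisfies (T1), (T2), (T3): it IS a topology on X.


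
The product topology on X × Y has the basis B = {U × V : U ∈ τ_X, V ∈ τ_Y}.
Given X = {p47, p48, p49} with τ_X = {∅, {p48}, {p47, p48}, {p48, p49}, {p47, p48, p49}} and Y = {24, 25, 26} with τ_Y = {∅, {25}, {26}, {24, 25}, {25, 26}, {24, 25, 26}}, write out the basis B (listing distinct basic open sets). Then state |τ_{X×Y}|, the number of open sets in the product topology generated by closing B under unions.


Basis B = {∅ × ∅, {p48} × {25}, {p48} × {26}, {p47, p48} × {25}, {p47, p48} × {26}, {p48} × {24, 25}, {p48} × {25, 26}, {p48, p49} × {25}, {p48, p49} × {26}, {p47, p48, p49} × {25}, {p47, p48, p49} × {26}, {p48} × {24, 25, 26}, {p47, p48} × {24, 25}, {p47, p48} × {25, 26}, {p48, p49} × {24, 25}, {p48, p49} × {25, 26}, {p47, p48} × {24, 25, 26}, {p47, p48, p49} × {24, 25}, {p47, p48, p49} × {25, 26}, {p48, p49} × {24, 25, 26}, {p47, p48, p49} × {24, 25, 26}}; |τ_{X×Y}| = 70.

Enumerate products U × V with U ∈ τ_X, V ∈ τ_Y (deduplicated):
  ∅ × ∅ = {} (∅)
  {p48} × {25} = {(p48,25)}
  {p48} × {26} = {(p48,26)}
  {p47, p48} × {25} = {(p47,25), (p48,25)}
  {p47, p48} × {26} = {(p47,26), (p48,26)}
  {p48} × {24, 25} = {(p48,24), (p48,25)}
  {p48} × {25, 26} = {(p48,25), (p48,26)}
  {p48, p49} × {25} = {(p48,25), (p49,25)}
  {p48, p49} × {26} = {(p48,26), (p49,26)}
  {p47, p48, p49} × {25} = {(p47,25), (p48,25), (p49,25)}
  {p47, p48, p49} × {26} = {(p47,26), (p48,26), (p49,26)}
  {p48} × {24, 25, 26} = {(p48,24), (p48,25), (p48,26)}
  {p47, p48} × {24, 25} = {(p47,24), (p47,25), (p48,24), (p48,25)}
  {p47, p48} × {25, 26} = {(p47,25), (p47,26), (p48,25), (p48,26)}
  {p48, p49} × {24, 25} = {(p48,24), (p48,25), (p49,24), (p49,25)}
  {p48, p49} × {25, 26} = {(p48,25), (p48,26), (p49,25), (p49,26)}
  {p47, p48} × {24, 25, 26} = {(p47,24), (p47,25), (p47,26), (p48,24), (p48,25), (p48,26)}
  {p47, p48, p49} × {24, 25} = {(p47,24), (p47,25), (p48,24), (p48,25), (p49,24), (p49,25)}
  {p47, p48, p49} × {25, 26} = {(p47,25), (p47,26), (p48,25), (p48,26), (p49,25), (p49,26)}
  {p48, p49} × {24, 25, 26} = {(p48,24), (p48,25), (p48,26), (p49,24), (p49,25), (p49,26)}
  {p47, p48, p49} × {24, 25, 26} = {(p47,24), (p47,25), (p47,26), (p48,24), (p48,25), (p48,26), (p49,24), (p49,25), (p49,26)}
These 21 distinct sets form the basis B.
Close under arbitrary unions to get τ_{X×Y}; counting gives |τ_{X×Y}| = 70.


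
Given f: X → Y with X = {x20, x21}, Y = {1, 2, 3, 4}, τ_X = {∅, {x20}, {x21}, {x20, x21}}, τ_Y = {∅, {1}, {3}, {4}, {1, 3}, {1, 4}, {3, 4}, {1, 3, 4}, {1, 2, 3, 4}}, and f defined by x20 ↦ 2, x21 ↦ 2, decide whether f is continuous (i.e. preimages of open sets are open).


f IS continuous.

Compute f^{-1}(U) for each U ∈ τ_Y:
  U = ∅: f^{-1}(U) = ∅ ∈ τ_X ✓.
  U = {1}: f^{-1}(U) = ∅ ∈ τ_X ✓.
  U = {3}: f^{-1}(U) = ∅ ∈ τ_X ✓.
  U = {4}: f^{-1}(U) = ∅ ∈ τ_X ✓.
  U = {1, 3}: f^{-1}(U) = ∅ ∈ τ_X ✓.
  U = {1, 4}: f^{-1}(U) = ∅ ∈ τ_X ✓.
  U = {3, 4}: f^{-1}(U) = ∅ ∈ τ_X ✓.
  U = {1, 3, 4}: f^{-1}(U) = ∅ ∈ τ_X ✓.
  U = {1, 2, 3, 4}: f^{-1}(U) = {x20, x21} ∈ τ_X ✓.
Every preimage lies in τ_X, so f IS continuous.


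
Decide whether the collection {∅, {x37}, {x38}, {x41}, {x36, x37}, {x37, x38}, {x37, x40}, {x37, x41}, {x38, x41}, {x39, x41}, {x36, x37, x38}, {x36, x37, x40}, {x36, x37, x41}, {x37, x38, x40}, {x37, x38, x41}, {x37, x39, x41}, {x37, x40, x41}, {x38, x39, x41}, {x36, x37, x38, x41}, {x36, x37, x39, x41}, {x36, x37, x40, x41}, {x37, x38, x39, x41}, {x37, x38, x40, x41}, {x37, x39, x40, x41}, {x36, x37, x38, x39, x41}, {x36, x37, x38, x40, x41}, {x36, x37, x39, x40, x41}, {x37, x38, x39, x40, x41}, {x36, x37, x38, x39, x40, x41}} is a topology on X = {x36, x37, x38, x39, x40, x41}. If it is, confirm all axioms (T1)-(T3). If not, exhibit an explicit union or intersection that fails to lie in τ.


τ is NOT a topology on X.

Axiom (T1): ∅ ∈ τ? Yes; X ∈ τ? Yes.
Axiom (T2/T3): check pairwise unions and intersections of members of τ.
Counterexample for (T2): {x38} ∪ {x36, x37, x40} = {x36, x37, x38, x40} ∉ τ. Therefore τ is NOT a topology.


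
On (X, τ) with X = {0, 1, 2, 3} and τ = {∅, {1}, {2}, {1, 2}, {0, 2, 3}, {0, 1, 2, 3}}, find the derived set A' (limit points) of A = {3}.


A' = {0}

For each x ∈ X, list the open sets U ∈ τ with x ∈ U, then check whether U ∩ (A ∖ {x}) ≠ ∅ for every such U.
  x = 0: opens ∋ x are {0, 2, 3}, {0, 1, 2, 3}; each meets A ∖ {0}, so x IS a limit point.
  x = 1: open {1} ∋ x has {1} ∩ (A ∖ {1}) = ∅, so x is NOT a limit point.
  x = 2: open {2} ∋ x has {2} ∩ (A ∖ {2}) = ∅, so x is NOT a limit point.
  x = 3: open {0, 2, 3} ∋ x has {0, 2, 3} ∩ (A ∖ {3}) = ∅, so x is NOT a limit point.
Collecting: A' = {0}.


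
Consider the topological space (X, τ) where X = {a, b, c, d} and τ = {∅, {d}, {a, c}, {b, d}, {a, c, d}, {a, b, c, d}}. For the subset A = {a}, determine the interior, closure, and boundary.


int(A) = ∅, cl(A) = {a, c}, ∂A = {a, c}.

Closed sets in (X, τ) are complements of opens:
  closed(X, τ) = {∅, {b}, {a, c}, {b, d}, {a, b, c}, {a, b, c, d}}.
int(A) = ⋃ {U ∈ τ : U ⊆ A}. Opens contained in A: ∅.
Taking the union of these: int(A) = ∅.
cl(A) = ⋂ {C closed : A ⊆ C}. Closed sets containing A: {a, c}, {a, b, c}, {a, b, c, d}.
Intersecting these: cl(A) = {a, c}.
∂A = cl(A) ∖ int(A) = {a, c} ∖ ∅ = {a, c}.


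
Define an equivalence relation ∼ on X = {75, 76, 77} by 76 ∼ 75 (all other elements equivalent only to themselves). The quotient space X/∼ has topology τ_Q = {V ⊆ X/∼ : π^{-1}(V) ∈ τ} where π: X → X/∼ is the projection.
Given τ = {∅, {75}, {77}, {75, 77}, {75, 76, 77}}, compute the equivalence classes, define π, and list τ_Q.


X/∼ = {[75=76], [77]}; |τ_Q| = 3.

Equivalence classes: [75=76], [77].
Quotient map π: X → X/∼ sends 75 ↦ [75=76], 76 ↦ [75=76], 77 ↦ [77].
For each subset V ⊆ X/∼, compute π^{-1}(V) ⊆ X and check whether π^{-1}(V) ∈ τ. V is open in τ_Q iff π^{-1}(V) ∈ τ.
  V = {}: π^{-1}(V) = ∅ ∈ τ ✓.
  V = {[75=76]}: π^{-1}(V) = {75, 76} ∉ τ ✗.
  V = {[77]}: π^{-1}(V) = {77} ∈ τ ✓.
  V = {[75=76], [77]}: π^{-1}(V) = {75, 76, 77} ∈ τ ✓.
Open sets in the quotient: τ_Q = {{}, {[77]}, {[75=76], [77]}} (3 elements).


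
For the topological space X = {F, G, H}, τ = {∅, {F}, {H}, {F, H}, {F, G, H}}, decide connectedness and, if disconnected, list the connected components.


(X, τ) is connected.

Find clopen sets (U ∈ τ with X ∖ U ∈ τ):
  U = ∅, X ∖ U = {F, G, H} — both open, so U is clopen.
  U = {F, G, H}, X ∖ U = ∅ — both open, so U is clopen.
Only trivial clopens (∅ and X) exist, so (X, τ) is connected.
Compute connected components by grouping points that agree on all clopens:
  component: {F, G, H}


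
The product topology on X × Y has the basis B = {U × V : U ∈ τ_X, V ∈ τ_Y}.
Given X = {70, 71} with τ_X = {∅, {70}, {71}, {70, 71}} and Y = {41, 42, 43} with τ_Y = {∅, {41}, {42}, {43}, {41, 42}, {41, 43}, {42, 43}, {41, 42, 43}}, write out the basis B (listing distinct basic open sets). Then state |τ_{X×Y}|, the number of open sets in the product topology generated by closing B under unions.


Basis B = {∅ × ∅, {70} × {41}, {70} × {42}, {70} × {43}, {71} × {41}, {71} × {42}, {71} × {43}, {70} × {41, 42}, {70} × {41, 43}, {70, 71} × {41}, {70} × {42, 43}, {70, 71} × {42}, {70, 71} × {43}, {71} × {41, 42}, {71} × {41, 43}, {71} × {42, 43}, {70} × {41, 42, 43}, {71} × {41, 42, 43}, {70, 71} × {41, 42}, {70, 71} × {41, 43}, {70, 71} × {42, 43}, {70, 71} × {41, 42, 43}}; |τ_{X×Y}| = 64.

Enumerate products U × V with U ∈ τ_X, V ∈ τ_Y (deduplicated):
  ∅ × ∅ = {} (∅)
  {70} × {41} = {(70,41)}
  {70} × {42} = {(70,42)}
  {70} × {43} = {(70,43)}
  {71} × {41} = {(71,41)}
  {71} × {42} = {(71,42)}
  {71} × {43} = {(71,43)}
  {70} × {41, 42} = {(70,41), (70,42)}
  {70} × {41, 43} = {(70,41), (70,43)}
  {70, 71} × {41} = {(70,41), (71,41)}
  {70} × {42, 43} = {(70,42), (70,43)}
  {70, 71} × {42} = {(70,42), (71,42)}
  {70, 71} × {43} = {(70,43), (71,43)}
  {71} × {41, 42} = {(71,41), (71,42)}
  {71} × {41, 43} = {(71,41), (71,43)}
  {71} × {42, 43} = {(71,42), (71,43)}
  {70} × {41, 42, 43} = {(70,41), (70,42), (70,43)}
  {71} × {41, 42, 43} = {(71,41), (71,42), (71,43)}
  {70, 71} × {41, 42} = {(70,41), (70,42), (71,41), (71,42)}
  {70, 71} × {41, 43} = {(70,41), (70,43), (71,41), (71,43)}
  {70, 71} × {42, 43} = {(70,42), (70,43), (71,42), (71,43)}
  {70, 71} × {41, 42, 43} = {(70,41), (70,42), (70,43), (71,41), (71,42), (71,43)}
These 22 distinct sets form the basis B.
Close under arbitrary unions to get τ_{X×Y}; counting gives |τ_{X×Y}| = 64.


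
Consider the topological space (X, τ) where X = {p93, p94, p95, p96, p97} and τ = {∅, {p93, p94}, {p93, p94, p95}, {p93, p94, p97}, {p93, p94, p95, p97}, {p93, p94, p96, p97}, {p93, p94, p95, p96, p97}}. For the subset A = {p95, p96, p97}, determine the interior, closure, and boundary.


int(A) = ∅, cl(A) = {p95, p96, p97}, ∂A = {p95, p96, p97}.

Closed sets in (X, τ) are complements of opens:
  closed(X, τ) = {∅, {p95}, {p96}, {p95, p96}, {p96, p97}, {p95, p96, p97}, {p93, p94, p95, p96, p97}}.
int(A) = ⋃ {U ∈ τ : U ⊆ A}. Opens contained in A: ∅.
Taking the union of these: int(A) = ∅.
cl(A) = ⋂ {C closed : A ⊆ C}. Closed sets containing A: {p95, p96, p97}, {p93, p94, p95, p96, p97}.
Intersecting these: cl(A) = {p95, p96, p97}.
∂A = cl(A) ∖ int(A) = {p95, p96, p97} ∖ ∅ = {p95, p96, p97}.


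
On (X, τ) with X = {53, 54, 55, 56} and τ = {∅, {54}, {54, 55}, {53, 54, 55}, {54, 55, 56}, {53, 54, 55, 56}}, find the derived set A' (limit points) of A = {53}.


A' = ∅

For each x ∈ X, list the open sets U ∈ τ with x ∈ U, then check whether U ∩ (A ∖ {x}) ≠ ∅ for every such U.
  x = 53: open {53, 54, 55} ∋ x has {53, 54, 55} ∩ (A ∖ {53}) = ∅, so x is NOT a limit point.
  x = 54: open {54} ∋ x has {54} ∩ (A ∖ {54}) = ∅, so x is NOT a limit point.
  x = 55: open {54, 55} ∋ x has {54, 55} ∩ (A ∖ {55}) = ∅, so x is NOT a limit point.
  x = 56: open {54, 55, 56} ∋ x has {54, 55, 56} ∩ (A ∖ {56}) = ∅, so x is NOT a limit point.
Collecting: A' = ∅.


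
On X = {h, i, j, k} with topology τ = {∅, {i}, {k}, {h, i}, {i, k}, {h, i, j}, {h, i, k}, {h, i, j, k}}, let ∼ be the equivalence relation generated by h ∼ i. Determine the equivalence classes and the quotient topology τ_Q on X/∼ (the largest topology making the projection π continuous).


X/∼ = {[h=i], [j], [k]}; |τ_Q| = 6.

Equivalence classes: [h=i], [j], [k].
Quotient map π: X → X/∼ sends h ↦ [h=i], i ↦ [h=i], j ↦ [j], k ↦ [k].
For each subset V ⊆ X/∼, compute π^{-1}(V) ⊆ X and check whether π^{-1}(V) ∈ τ. V is open in τ_Q iff π^{-1}(V) ∈ τ.
  V = {}: π^{-1}(V) = ∅ ∈ τ ✓.
  V = {[h=i]}: π^{-1}(V) = {h, i} ∈ τ ✓.
  V = {[j]}: π^{-1}(V) = {j} ∉ τ ✗.
  V = {[h=i], [j]}: π^{-1}(V) = {h, i, j} ∈ τ ✓.
  V = {[k]}: π^{-1}(V) = {k} ∈ τ ✓.
  V = {[h=i], [k]}: π^{-1}(V) = {h, i, k} ∈ τ ✓.
  V = {[j], [k]}: π^{-1}(V) = {j, k} ∉ τ ✗.
  V = {[h=i], [j], [k]}: π^{-1}(V) = {h, i, j, k} ∈ τ ✓.
Open sets in the quotient: τ_Q = {{}, {[h=i]}, {[h=i], [j]}, {[k]}, {[h=i], [k]}, {[h=i], [j], [k]}} (6 elements).


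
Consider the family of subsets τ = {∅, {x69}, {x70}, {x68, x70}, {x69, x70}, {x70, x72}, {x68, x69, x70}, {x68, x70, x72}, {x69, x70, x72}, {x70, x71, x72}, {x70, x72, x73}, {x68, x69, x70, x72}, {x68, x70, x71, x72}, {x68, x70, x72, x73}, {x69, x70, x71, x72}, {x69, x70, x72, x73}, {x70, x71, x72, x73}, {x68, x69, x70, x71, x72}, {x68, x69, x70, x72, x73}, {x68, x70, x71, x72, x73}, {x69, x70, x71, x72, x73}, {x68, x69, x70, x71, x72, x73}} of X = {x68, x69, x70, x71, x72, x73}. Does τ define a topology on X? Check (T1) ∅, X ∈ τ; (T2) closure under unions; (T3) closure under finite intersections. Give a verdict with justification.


τ IS a topology on X.

Axiom (T1): ∅ ∈ τ? Yes; X ∈ τ? Yes.
Axiom (T2/T3): check pairwise unions and intersections of members of τ.
All pairwise intersections and unions checked — each lies in τ. Therefore τ satisfies (T1), (T2), (T3): it IS a topology on X.


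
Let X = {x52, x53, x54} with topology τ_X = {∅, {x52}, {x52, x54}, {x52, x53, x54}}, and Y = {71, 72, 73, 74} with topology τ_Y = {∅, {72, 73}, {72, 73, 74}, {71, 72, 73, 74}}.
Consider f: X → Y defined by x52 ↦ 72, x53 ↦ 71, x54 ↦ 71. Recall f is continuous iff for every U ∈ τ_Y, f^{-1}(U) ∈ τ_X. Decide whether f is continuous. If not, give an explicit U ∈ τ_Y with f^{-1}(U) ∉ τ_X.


f IS continuous.

Compute f^{-1}(U) for each U ∈ τ_Y:
  U = ∅: f^{-1}(U) = ∅ ∈ τ_X ✓.
  U = {72, 73}: f^{-1}(U) = {x52} ∈ τ_X ✓.
  U = {72, 73, 74}: f^{-1}(U) = {x52} ∈ τ_X ✓.
  U = {71, 72, 73, 74}: f^{-1}(U) = {x52, x53, x54} ∈ τ_X ✓.
Every preimage lies in τ_X, so f IS continuous.


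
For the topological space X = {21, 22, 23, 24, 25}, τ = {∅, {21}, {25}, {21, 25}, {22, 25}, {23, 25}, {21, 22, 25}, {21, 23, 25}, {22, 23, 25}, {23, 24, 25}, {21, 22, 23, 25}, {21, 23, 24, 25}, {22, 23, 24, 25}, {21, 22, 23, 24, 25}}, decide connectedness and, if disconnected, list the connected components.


(X, τ) is disconnected; components = [{21}, {22, 23, 24, 25}].

Find clopen sets (U ∈ τ with X ∖ U ∈ τ):
  U = ∅, X ∖ U = {21, 22, 23, 24, 25} — both open, so U is clopen.
  U = {21}, X ∖ U = {22, 23, 24, 25} — both open, so U is clopen.
  U = {22, 23, 24, 25}, X ∖ U = {21} — both open, so U is clopen.
  U = {21, 22, 23, 24, 25}, X ∖ U = ∅ — both open, so U is clopen.
Nontrivial clopen(s) exist: e.g. {21}. So (X, τ) is disconnected.
Compute connected components by grouping points that agree on all clopens:
  component: {21}
  component: {22, 23, 24, 25}


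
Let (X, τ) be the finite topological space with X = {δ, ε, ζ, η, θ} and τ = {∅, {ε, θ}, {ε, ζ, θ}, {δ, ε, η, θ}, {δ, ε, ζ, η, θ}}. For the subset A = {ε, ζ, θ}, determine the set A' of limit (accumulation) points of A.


A' = {δ, ε, ζ, η, θ}

For each x ∈ X, list the open sets U ∈ τ with x ∈ U, then check whether U ∩ (A ∖ {x}) ≠ ∅ for every such U.
  x = δ: opens ∋ x are {δ, ε, η, θ}, {δ, ε, ζ, η, θ}; each meets A ∖ {δ}, so x IS a limit point.
  x = ε: opens ∋ x are {ε, θ}, {ε, ζ, θ}, {δ, ε, η, θ}, {δ, ε, ζ, η, θ}; each meets A ∖ {ε}, so x IS a limit point.
  x = ζ: opens ∋ x are {ε, ζ, θ}, {δ, ε, ζ, η, θ}; each meets A ∖ {ζ}, so x IS a limit point.
  x = η: opens ∋ x are {δ, ε, η, θ}, {δ, ε, ζ, η, θ}; each meets A ∖ {η}, so x IS a limit point.
  x = θ: opens ∋ x are {ε, θ}, {ε, ζ, θ}, {δ, ε, η, θ}, {δ, ε, ζ, η, θ}; each meets A ∖ {θ}, so x IS a limit point.
Collecting: A' = {δ, ε, ζ, η, θ}.


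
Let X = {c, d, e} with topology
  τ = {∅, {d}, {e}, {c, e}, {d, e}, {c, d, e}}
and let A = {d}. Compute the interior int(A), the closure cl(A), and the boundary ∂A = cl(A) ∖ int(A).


int(A) = {d}, cl(A) = {d}, ∂A = ∅.

Closed sets in (X, τ) are complements of opens:
  closed(X, τ) = {∅, {c}, {d}, {c, d}, {c, e}, {c, d, e}}.
int(A) = ⋃ {U ∈ τ : U ⊆ A}. Opens contained in A: ∅, {d}.
Taking the union of these: int(A) = {d}.
cl(A) = ⋂ {C closed : A ⊆ C}. Closed sets containing A: {d}, {c, d}, {c, d, e}.
Intersecting these: cl(A) = {d}.
∂A = cl(A) ∖ int(A) = {d} ∖ {d} = ∅.


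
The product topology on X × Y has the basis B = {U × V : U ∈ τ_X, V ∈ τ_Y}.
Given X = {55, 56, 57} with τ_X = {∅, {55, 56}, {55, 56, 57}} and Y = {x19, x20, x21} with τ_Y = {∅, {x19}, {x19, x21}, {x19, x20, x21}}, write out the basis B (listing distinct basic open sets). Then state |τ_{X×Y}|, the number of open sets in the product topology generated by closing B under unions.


Basis B = {∅ × ∅, {55, 56} × {x19}, {55, 56, 57} × {x19}, {55, 56} × {x19, x21}, {55, 56} × {x19, x20, x21}, {55, 56, 57} × {x19, x21}, {55, 56, 57} × {x19, x20, x21}}; |τ_{X×Y}| = 10.

Enumerate products U × V with U ∈ τ_X, V ∈ τ_Y (deduplicated):
  ∅ × ∅ = {} (∅)
  {55, 56} × {x19} = {(55,x19), (56,x19)}
  {55, 56, 57} × {x19} = {(55,x19), (56,x19), (57,x19)}
  {55, 56} × {x19, x21} = {(55,x19), (55,x21), (56,x19), (56,x21)}
  {55, 56} × {x19, x20, x21} = {(55,x19), (55,x20), (55,x21), (56,x19), (56,x20), (56,x21)}
  {55, 56, 57} × {x19, x21} = {(55,x19), (55,x21), (56,x19), (56,x21), (57,x19), (57,x21)}
  {55, 56, 57} × {x19, x20, x21} = {(55,x19), (55,x20), (55,x21), (56,x19), (56,x20), (56,x21), (57,x19), (57,x20), (57,x21)}
These 7 distinct sets form the basis B.
Close under arbitrary unions to get τ_{X×Y}; counting gives |τ_{X×Y}| = 10.


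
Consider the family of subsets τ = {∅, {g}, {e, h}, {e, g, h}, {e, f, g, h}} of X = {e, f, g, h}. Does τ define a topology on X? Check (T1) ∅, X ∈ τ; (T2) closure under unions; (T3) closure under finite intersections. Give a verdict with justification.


τ IS a topology on X.

Axiom (T1): ∅ ∈ τ? Yes; X ∈ τ? Yes.
Axiom (T2/T3): check pairwise unions and intersections of members of τ.
All pairwise intersections and unions checked — each lies in τ. Therefore τ satisfies (T1), (T2), (T3): it IS a topology on X.


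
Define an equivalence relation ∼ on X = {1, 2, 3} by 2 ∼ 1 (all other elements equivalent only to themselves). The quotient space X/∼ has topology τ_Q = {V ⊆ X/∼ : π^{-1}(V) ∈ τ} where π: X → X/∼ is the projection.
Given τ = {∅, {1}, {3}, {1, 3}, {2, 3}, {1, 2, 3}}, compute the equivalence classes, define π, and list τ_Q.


X/∼ = {[1=2], [3]}; |τ_Q| = 3.

Equivalence classes: [1=2], [3].
Quotient map π: X → X/∼ sends 1 ↦ [1=2], 2 ↦ [1=2], 3 ↦ [3].
For each subset V ⊆ X/∼, compute π^{-1}(V) ⊆ X and check whether π^{-1}(V) ∈ τ. V is open in τ_Q iff π^{-1}(V) ∈ τ.
  V = {}: π^{-1}(V) = ∅ ∈ τ ✓.
  V = {[1=2]}: π^{-1}(V) = {1, 2} ∉ τ ✗.
  V = {[3]}: π^{-1}(V) = {3} ∈ τ ✓.
  V = {[1=2], [3]}: π^{-1}(V) = {1, 2, 3} ∈ τ ✓.
Open sets in the quotient: τ_Q = {{}, {[3]}, {[1=2], [3]}} (3 elements).


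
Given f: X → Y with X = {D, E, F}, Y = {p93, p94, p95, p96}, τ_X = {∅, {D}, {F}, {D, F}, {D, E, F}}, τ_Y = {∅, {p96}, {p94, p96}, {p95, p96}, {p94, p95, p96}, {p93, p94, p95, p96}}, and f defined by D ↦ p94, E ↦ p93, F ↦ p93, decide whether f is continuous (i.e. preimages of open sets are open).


f IS continuous.

Compute f^{-1}(U) for each U ∈ τ_Y:
  U = ∅: f^{-1}(U) = ∅ ∈ τ_X ✓.
  U = {p96}: f^{-1}(U) = ∅ ∈ τ_X ✓.
  U = {p94, p96}: f^{-1}(U) = {D} ∈ τ_X ✓.
  U = {p95, p96}: f^{-1}(U) = ∅ ∈ τ_X ✓.
  U = {p94, p95, p96}: f^{-1}(U) = {D} ∈ τ_X ✓.
  U = {p93, p94, p95, p96}: f^{-1}(U) = {D, E, F} ∈ τ_X ✓.
Every preimage lies in τ_X, so f IS continuous.


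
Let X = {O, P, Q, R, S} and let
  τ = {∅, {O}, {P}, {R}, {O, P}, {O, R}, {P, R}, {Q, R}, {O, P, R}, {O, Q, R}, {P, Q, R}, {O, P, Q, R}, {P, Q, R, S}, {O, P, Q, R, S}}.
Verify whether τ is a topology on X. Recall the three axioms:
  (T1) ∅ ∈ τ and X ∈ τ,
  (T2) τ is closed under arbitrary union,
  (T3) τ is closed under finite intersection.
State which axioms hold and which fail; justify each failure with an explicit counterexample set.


τ IS a topology on X.

Axiom (T1): ∅ ∈ τ? Yes; X ∈ τ? Yes.
Axiom (T2/T3): check pairwise unions and intersections of members of τ.
All pairwise intersections and unions checked — each lies in τ. Therefore τ satisfies (T1), (T2), (T3): it IS a topology on X.
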